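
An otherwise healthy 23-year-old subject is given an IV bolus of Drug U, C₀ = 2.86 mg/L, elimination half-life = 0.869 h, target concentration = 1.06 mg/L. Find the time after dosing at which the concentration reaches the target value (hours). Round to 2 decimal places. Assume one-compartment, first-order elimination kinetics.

k = ln2 / t½ = 0.693147 / 0.869 = 0.7976 h⁻¹
t = ln(C₀ / C) / k = ln(2.860 / 1.06) / 0.7976
  = ln(2.698) / 0.7976 = 0.9925 / 0.7976 = 1.244 h

1.24 h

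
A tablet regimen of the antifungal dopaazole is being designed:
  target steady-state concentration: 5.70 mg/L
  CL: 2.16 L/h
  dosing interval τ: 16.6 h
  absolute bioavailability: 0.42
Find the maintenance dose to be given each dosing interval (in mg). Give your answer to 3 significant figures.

487 mg

At steady state, F × (Dose/τ) = Css × CL.
Dose = Css × CL × τ / F = 5.70 × 2.160 × 16.6 / 0.42 = 486.6 mg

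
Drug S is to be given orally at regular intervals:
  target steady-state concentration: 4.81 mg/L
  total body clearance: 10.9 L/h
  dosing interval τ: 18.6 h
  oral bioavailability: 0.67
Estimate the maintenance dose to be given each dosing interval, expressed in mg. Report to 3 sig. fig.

At steady state, F × (Dose/τ) = Css × CL.
Dose = Css × CL × τ / F = 4.81 × 10.90 × 18.6 / 0.67 = 1455 mg

1460 mg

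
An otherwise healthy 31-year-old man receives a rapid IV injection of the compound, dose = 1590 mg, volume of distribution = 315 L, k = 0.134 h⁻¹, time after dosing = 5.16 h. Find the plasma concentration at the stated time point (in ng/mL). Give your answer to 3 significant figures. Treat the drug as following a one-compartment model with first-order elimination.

2530 ng/mL

C₀ = Dose / Vd = 1590 / 315 = 5.048 mg/L
C = C₀ · e^(−k·t) = 5.048 × e^(−0.1340 × 5.16)
  = 5.048 × 0.5009 = 2.529 mg/L
Convert: 2.529 mg/L × 1000 = 2529 ng/mL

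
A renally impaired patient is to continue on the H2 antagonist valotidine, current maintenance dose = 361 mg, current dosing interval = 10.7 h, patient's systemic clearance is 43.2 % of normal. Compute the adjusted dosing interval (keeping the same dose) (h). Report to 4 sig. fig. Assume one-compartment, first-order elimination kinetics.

24.77 h

To keep the same average steady-state level, dosing rate must scale with clearance.
CL ratio = 43.2 / 100 = 0.4320
New interval (same dose) = 10.7 / 0.4320 = 24.77 h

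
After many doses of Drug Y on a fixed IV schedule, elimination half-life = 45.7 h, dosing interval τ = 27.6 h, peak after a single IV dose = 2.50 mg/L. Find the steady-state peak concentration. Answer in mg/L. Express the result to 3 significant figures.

7.31 mg/L

k = ln2 / t½ = 0.693147 / 45.7 = 0.01517 h⁻¹
e^(−kτ) = e^(−0.01517 × 27.6) = 0.6579
Accumulation ratio R = 1 / (1 − e^(−kτ)) = 1 / (1 − 0.6579) = 2.923
Steady-state peak = C₀ × R = 2.50 × 2.923 = 7.308 mg/L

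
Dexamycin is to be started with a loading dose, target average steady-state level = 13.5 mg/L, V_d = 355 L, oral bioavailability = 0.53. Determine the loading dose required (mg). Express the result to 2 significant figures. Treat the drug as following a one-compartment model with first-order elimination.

9000 mg

LD = Css × Vd / F = 13.5 × 355 / 0.53 = 9042 mg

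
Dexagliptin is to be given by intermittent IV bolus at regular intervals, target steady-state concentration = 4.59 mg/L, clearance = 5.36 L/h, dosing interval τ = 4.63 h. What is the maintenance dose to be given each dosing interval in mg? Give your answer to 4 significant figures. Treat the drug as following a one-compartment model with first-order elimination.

At steady state, Dose/τ = Css × CL.
Dose = Css × CL × τ = 4.59 × 5.360 × 4.63 = 113.9 mg

113.9 mg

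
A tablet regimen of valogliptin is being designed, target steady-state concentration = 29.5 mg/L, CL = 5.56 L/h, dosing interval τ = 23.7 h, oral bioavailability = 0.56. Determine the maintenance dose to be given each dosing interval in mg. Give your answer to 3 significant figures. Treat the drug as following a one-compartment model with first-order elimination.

At steady state, F × (Dose/τ) = Css × CL.
Dose = Css × CL × τ / F = 29.5 × 5.560 × 23.7 / 0.56 = 6942 mg

6940 mg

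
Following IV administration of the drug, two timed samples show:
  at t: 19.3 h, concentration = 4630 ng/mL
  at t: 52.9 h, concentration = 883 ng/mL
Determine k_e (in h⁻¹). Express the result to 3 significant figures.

0.0493 h⁻¹

k = ln(C₁/C₂) / (t₂ − t₁) = ln(4630/883) / (52.9 − 19.3)
  = 1.657 / 33.60 = 0.04932 h⁻¹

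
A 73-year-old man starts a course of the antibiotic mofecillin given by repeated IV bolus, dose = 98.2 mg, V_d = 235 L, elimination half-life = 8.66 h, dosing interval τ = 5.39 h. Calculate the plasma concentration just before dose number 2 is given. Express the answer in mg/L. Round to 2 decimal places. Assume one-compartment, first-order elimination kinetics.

0.27 mg/L

C₀ per dose = Dose / Vd = 98.2 / 235 = 0.4179 mg/L
k = ln2 / t½ = 0.693147 / 8.66 = 0.08004 h⁻¹
Fraction remaining after one interval: r = e^(−kτ) = e^(−0.08004 × 5.39) = 0.6496
Before dose 2, 1 dose has been given (aged 1τ).
C_trough = C₀ × r = 0.4179 × 0.6496 = 0.2715 mg/L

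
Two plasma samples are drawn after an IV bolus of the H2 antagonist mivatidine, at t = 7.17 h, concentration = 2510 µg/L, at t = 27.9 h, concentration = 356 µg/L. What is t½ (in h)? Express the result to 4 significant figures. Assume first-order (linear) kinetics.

k = ln(C₁/C₂) / (t₂ − t₁) = ln(2510/356) / (27.9 − 7.17)
  = 1.953 / 20.73 = 0.09421 h⁻¹
t½ = ln2 / k = 0.693147 / 0.09421 = 7.357 h

7.357 h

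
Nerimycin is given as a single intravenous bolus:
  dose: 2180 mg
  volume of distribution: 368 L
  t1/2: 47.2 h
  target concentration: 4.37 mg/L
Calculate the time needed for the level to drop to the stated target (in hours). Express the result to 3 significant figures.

20.7 h

C₀ = Dose / Vd = 2180 / 368 = 5.924 mg/L
k = ln2 / t½ = 0.693147 / 47.2 = 0.01469 h⁻¹
t = ln(C₀ / C) / k = ln(5.924 / 4.37) / 0.01469
  = ln(1.356) / 0.01469 = 0.3045 / 0.01469 = 20.73 h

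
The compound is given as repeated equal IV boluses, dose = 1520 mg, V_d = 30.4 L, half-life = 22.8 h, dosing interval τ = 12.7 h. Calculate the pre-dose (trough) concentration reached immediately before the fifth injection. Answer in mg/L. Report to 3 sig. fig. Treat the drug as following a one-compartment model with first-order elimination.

C₀ per dose = Dose / Vd = 1520 / 30.4 = 50.00 mg/L
k = ln2 / t½ = 0.693147 / 22.8 = 0.03040 h⁻¹
Fraction remaining after one interval: r = e^(−kτ) = e^(−0.03040 × 12.7) = 0.6797
Before dose 5, 4 doses have been given (aged 1τ, 2τ, 3τ, 4τ).
C_trough = C₀ × (r + r² + … + r^4) = C₀ × r(1−r^4)/(1−r)
        = 50.00 × 0.6797 × (1 − 0.2134) / (1 − 0.6797) = 83.46 mg/L

83.5 mg/L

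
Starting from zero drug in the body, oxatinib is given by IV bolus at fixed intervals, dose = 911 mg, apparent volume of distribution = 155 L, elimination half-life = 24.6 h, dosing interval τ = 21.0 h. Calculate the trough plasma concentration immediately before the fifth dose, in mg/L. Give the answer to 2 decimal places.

C₀ per dose = Dose / Vd = 911 / 155 = 5.877 mg/L
k = ln2 / t½ = 0.693147 / 24.6 = 0.02818 h⁻¹
Fraction remaining after one interval: r = e^(−kτ) = e^(−0.02818 × 21.0) = 0.5533
Before dose 5, 4 doses have been given (aged 1τ, 2τ, 3τ, 4τ).
C_trough = C₀ × (r + r² + … + r^4) = C₀ × r(1−r^4)/(1−r)
        = 5.877 × 0.5533 × (1 − 0.09372) / (1 − 0.5533) = 6.597 mg/L

6.60 mg/L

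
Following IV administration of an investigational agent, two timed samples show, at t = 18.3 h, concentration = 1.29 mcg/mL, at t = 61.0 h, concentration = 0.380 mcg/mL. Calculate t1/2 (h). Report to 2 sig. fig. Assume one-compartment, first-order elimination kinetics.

k = ln(C₁/C₂) / (t₂ − t₁) = ln(1.29/0.380) / (61.0 − 18.3)
  = 1.222 / 42.70 = 0.02862 h⁻¹
t½ = ln2 / k = 0.693147 / 0.02862 = 24.22 h

24 h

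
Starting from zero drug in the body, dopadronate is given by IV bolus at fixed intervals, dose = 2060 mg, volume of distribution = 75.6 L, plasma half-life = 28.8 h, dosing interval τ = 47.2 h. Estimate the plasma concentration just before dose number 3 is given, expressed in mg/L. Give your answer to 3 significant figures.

11.6 mg/L

C₀ per dose = Dose / Vd = 2060 / 75.6 = 27.25 mg/L
k = ln2 / t½ = 0.693147 / 28.8 = 0.02407 h⁻¹
Fraction remaining after one interval: r = e^(−kτ) = e^(−0.02407 × 47.2) = 0.3211
Before dose 3, 2 doses have been given (aged 1τ, 2τ).
C_trough = C₀ × (r + r²) = 27.25 × (0.3211 + 0.1031) = 11.56 mg/L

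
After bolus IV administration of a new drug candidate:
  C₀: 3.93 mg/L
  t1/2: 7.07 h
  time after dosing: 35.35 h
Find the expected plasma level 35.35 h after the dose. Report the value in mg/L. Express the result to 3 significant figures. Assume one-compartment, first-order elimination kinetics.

0.123 mg/L

k = ln2 / t½ = 0.693147 / 7.07 = 0.09804 h⁻¹
t / t½ = 35.35 / 7.07 = 5 half-lives
C = C₀ × (1/2)^5 = 3.930 × 0.03125 = 0.1228 mg/L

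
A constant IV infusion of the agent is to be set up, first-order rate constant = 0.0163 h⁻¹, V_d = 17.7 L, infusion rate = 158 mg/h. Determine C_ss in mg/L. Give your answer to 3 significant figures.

CL = k × Vd = 0.01630 × 17.7 = 0.2885 L/h
At steady state Css = R₀ / CL = 158 / 0.2885 = 547.7 mg/L

548 mg/L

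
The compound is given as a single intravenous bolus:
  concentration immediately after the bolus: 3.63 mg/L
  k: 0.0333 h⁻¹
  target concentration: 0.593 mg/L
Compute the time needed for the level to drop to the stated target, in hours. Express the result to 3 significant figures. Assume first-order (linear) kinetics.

54.4 h

t = ln(C₀ / C) / k = ln(3.630 / 0.593) / 0.03330
  = ln(6.121) / 0.03330 = 1.812 / 0.03330 = 54.41 h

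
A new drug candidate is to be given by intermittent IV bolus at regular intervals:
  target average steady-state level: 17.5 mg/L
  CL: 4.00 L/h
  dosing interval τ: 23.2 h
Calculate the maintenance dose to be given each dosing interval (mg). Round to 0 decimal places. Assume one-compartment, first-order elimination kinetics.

1624 mg

At steady state, Dose/τ = Css × CL.
Dose = Css × CL × τ = 17.5 × 4.000 × 23.2 = 1624 mg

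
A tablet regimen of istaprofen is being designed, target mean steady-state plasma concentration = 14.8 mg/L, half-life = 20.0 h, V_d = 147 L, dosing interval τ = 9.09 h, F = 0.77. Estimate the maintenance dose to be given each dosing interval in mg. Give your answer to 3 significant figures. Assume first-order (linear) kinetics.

890 mg

k = ln2 / t½ = 0.693147 / 20.0 = 0.03466 h⁻¹
CL = k × Vd = 0.03466 × 147 = 5.095 L/h
At steady state, F × (Dose/τ) = Css × CL.
Dose = Css × CL × τ / F = 14.8 × 5.095 × 9.09 / 0.77 = 890.2 mg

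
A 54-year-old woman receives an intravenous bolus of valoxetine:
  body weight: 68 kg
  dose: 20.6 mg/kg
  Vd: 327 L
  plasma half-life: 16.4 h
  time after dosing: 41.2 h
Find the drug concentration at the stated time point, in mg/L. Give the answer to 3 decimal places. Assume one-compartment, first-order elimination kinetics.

0.751 mg/L

Total dose = 20.6 × 68 = 1401 mg
C₀ = Dose / Vd = 1401 / 327 = 4.284 mg/L
k = ln2 / t½ = 0.693147 / 16.4 = 0.04227 h⁻¹
C = C₀ · e^(−k·t) = 4.284 × e^(−0.04227 × 41.2)
  = 4.284 × 0.1753 = 0.7510 mg/L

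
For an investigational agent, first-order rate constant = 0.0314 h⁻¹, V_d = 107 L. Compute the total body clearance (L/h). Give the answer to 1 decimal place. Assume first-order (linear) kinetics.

3.4 L/h

CL = k × Vd = 0.0314 × 107 = 3.360 L/h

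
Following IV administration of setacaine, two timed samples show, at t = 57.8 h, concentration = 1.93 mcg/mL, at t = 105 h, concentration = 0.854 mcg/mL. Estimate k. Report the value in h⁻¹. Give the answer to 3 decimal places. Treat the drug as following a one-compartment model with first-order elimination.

k = ln(C₁/C₂) / (t₂ − t₁) = ln(1.93/0.854) / (105 − 57.8)
  = 0.8153 / 47.20 = 0.01727 h⁻¹

0.017 h⁻¹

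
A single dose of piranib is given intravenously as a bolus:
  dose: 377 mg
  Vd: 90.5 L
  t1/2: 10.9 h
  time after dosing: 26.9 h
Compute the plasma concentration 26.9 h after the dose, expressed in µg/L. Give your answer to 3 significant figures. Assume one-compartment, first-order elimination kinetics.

753 µg/L

C₀ = Dose / Vd = 377.0 / 90.5 = 4.166 mg/L
k = ln2 / t½ = 0.693147 / 10.9 = 0.06359 h⁻¹
C = C₀ · e^(−k·t) = 4.166 × e^(−0.06359 × 26.9)
  = 4.166 × 0.1808 = 0.7532 mg/L
Convert: 0.7532 mg/L × 1000 = 753.2 µg/L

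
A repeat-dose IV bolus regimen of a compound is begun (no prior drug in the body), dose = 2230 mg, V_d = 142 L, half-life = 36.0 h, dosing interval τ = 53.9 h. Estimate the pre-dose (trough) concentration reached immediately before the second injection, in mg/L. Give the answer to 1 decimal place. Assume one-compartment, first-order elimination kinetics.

5.6 mg/L

C₀ per dose = Dose / Vd = 2230 / 142 = 15.70 mg/L
k = ln2 / t½ = 0.693147 / 36.0 = 0.01925 h⁻¹
Fraction remaining after one interval: r = e^(−kτ) = e^(−0.01925 × 53.9) = 0.3543
Before dose 2, 1 dose has been given (aged 1τ).
C_trough = C₀ × r = 15.70 × 0.3543 = 5.563 mg/L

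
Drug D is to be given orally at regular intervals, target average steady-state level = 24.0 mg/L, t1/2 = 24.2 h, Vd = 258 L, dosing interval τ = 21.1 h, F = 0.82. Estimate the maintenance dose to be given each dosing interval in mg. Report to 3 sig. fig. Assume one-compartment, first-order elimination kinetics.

4560 mg

k = ln2 / t½ = 0.693147 / 24.2 = 0.02864 h⁻¹
CL = k × Vd = 0.02864 × 258 = 7.389 L/h
At steady state, F × (Dose/τ) = Css × CL.
Dose = Css × CL × τ / F = 24.0 × 7.389 × 21.1 / 0.82 = 4563 mg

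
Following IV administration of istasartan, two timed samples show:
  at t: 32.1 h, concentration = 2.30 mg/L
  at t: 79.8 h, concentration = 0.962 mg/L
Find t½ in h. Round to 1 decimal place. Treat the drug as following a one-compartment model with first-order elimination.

37.9 h

k = ln(C₁/C₂) / (t₂ − t₁) = ln(2.30/0.962) / (79.8 − 32.1)
  = 0.8716 / 47.70 = 0.01827 h⁻¹
t½ = ln2 / k = 0.693147 / 0.01827 = 37.94 h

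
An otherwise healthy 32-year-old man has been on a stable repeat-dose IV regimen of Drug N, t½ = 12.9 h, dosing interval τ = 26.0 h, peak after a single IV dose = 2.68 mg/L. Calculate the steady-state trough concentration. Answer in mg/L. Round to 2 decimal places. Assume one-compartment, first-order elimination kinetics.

k = ln2 / t½ = 0.693147 / 12.9 = 0.05373 h⁻¹
e^(−kτ) = e^(−0.05373 × 26.0) = 0.2473
Accumulation ratio R = 1 / (1 − e^(−kτ)) = 1 / (1 − 0.2473) = 1.329
Steady-state trough = C₀ × R × e^(−kτ) = 2.68 × 1.329 × 0.2473 = 0.8808 mg/L

0.88 mg/L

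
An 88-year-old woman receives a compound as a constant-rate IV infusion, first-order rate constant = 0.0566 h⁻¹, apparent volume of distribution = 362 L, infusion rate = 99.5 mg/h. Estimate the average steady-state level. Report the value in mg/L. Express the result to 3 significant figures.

4.86 mg/L

CL = k × Vd = 0.05660 × 362 = 20.49 L/h
At steady state Css = R₀ / CL = 99.5 / 20.49 = 4.856 mg/L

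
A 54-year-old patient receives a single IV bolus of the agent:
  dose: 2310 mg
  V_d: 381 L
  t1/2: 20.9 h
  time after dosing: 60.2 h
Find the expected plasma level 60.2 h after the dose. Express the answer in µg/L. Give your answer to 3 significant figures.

823 µg/L

C₀ = Dose / Vd = 2310 / 381 = 6.063 mg/L
k = ln2 / t½ = 0.693147 / 20.9 = 0.03316 h⁻¹
C = C₀ · e^(−k·t) = 6.063 × e^(−0.03316 × 60.2)
  = 6.063 × 0.1358 = 0.8234 mg/L
Convert: 0.8234 mg/L × 1000 = 823.4 µg/L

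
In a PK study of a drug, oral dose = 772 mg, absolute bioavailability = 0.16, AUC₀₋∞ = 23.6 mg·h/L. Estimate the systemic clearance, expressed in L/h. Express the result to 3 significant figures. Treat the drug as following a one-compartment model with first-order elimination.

CL = F·Dose / AUC = 0.16 × 772 / 23.6 = 5.234 L/h

5.23 L/h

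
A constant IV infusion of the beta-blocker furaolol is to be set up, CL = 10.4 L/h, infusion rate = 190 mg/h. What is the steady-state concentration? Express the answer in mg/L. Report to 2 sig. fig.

At steady state Css = R₀ / CL = 190 / 10.40 = 18.27 mg/L

18 mg/L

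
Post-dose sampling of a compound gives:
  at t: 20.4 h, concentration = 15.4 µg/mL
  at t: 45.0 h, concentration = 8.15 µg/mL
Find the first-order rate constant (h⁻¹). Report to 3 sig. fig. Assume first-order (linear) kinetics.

k = ln(C₁/C₂) / (t₂ − t₁) = ln(15.4/8.15) / (45.0 − 20.4)
  = 0.6363 / 24.60 = 0.02587 h⁻¹

0.0259 h⁻¹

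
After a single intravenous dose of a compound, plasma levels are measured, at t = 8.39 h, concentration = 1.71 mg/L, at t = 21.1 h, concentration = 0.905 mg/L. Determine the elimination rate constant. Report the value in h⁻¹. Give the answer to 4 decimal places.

k = ln(C₁/C₂) / (t₂ − t₁) = ln(1.71/0.905) / (21.1 − 8.39)
  = 0.6363 / 12.71 = 0.05006 h⁻¹

0.0501 h⁻¹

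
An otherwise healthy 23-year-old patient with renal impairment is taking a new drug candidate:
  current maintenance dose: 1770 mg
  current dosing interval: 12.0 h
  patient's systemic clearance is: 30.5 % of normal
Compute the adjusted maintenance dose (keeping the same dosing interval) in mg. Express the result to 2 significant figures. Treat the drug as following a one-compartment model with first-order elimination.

To keep the same average steady-state level, dosing rate must scale with clearance.
CL ratio = 30.5 / 100 = 0.3050
New dose (same interval) = 1770 × 0.3050 = 539.9 mg

540 mg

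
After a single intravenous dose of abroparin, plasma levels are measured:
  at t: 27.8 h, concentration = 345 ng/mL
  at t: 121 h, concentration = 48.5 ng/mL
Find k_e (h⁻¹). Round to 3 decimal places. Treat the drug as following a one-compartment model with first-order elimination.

0.021 h⁻¹

k = ln(C₁/C₂) / (t₂ − t₁) = ln(345/48.5) / (121 − 27.8)
  = 1.962 / 93.20 = 0.02105 h⁻¹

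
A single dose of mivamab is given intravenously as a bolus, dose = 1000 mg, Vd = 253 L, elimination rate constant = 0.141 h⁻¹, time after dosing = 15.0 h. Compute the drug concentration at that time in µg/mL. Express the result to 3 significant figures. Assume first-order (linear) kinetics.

0.477 µg/mL

C₀ = Dose / Vd = 1000 / 253 = 3.953 mg/L
C = C₀ · e^(−k·t) = 3.953 × e^(−0.1410 × 15.0)
  = 3.953 × 0.1206 = 0.4767 mg/L
(0.4767 mg/L = 0.4767 µg/mL)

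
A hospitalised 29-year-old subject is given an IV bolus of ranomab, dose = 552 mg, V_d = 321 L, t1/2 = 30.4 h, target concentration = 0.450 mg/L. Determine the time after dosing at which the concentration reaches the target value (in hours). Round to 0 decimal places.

59 h

C₀ = Dose / Vd = 552.0 / 321 = 1.720 mg/L
k = ln2 / t½ = 0.693147 / 30.4 = 0.02280 h⁻¹
t = ln(C₀ / C) / k = ln(1.720 / 0.450) / 0.02280
  = ln(3.822) / 0.02280 = 1.341 / 0.02280 = 58.82 h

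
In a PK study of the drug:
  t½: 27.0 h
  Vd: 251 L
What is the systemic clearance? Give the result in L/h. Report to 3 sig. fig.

k = ln2 / t½ = 0.693147 / 27.0 = 0.02567 h⁻¹
CL = k × Vd = 0.02567 × 251 = 6.443 L/h

6.44 L/h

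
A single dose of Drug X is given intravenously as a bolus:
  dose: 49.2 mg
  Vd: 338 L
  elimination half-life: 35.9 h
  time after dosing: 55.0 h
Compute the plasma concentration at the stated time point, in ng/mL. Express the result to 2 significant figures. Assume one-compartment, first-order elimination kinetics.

50 ng/mL

C₀ = Dose / Vd = 49.20 / 338 = 0.1456 mg/L
k = ln2 / t½ = 0.693147 / 35.9 = 0.01931 h⁻¹
C = C₀ · e^(−k·t) = 0.1456 × e^(−0.01931 × 55.0)
  = 0.1456 × 0.3457 = 0.05033 mg/L
Convert: 0.05033 mg/L × 1000 = 50.33 ng/mL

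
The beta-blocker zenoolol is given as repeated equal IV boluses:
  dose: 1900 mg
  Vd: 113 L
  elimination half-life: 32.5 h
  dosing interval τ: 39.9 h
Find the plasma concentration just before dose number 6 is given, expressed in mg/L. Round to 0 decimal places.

C₀ per dose = Dose / Vd = 1900 / 113 = 16.81 mg/L
k = ln2 / t½ = 0.693147 / 32.5 = 0.02133 h⁻¹
Fraction remaining after one interval: r = e^(−kτ) = e^(−0.02133 × 39.9) = 0.4270
Before dose 6, 5 doses have been given (aged 1τ, 2τ, 3τ, 4τ, 5τ).
C_trough = C₀ × (r + r² + … + r^5) = C₀ × r(1−r^5)/(1−r)
        = 16.81 × 0.4270 × (1 − 0.01420) / (1 − 0.4270) = 12.35 mg/L

12 mg/L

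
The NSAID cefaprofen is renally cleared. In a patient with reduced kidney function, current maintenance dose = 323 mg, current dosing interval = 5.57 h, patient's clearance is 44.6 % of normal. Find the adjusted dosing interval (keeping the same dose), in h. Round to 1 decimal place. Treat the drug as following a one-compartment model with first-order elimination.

12.5 h

To keep the same average steady-state level, dosing rate must scale with clearance.
CL ratio = 44.6 / 100 = 0.4460
New interval (same dose) = 5.57 / 0.4460 = 12.49 h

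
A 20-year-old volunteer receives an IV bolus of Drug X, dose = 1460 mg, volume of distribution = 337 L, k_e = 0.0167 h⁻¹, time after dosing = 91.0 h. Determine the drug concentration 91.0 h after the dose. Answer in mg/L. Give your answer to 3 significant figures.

C₀ = Dose / Vd = 1460 / 337 = 4.332 mg/L
C = C₀ · e^(−k·t) = 4.332 × e^(−0.01670 × 91.0)
  = 4.332 × 0.2188 = 0.9478 mg/L

0.948 mg/L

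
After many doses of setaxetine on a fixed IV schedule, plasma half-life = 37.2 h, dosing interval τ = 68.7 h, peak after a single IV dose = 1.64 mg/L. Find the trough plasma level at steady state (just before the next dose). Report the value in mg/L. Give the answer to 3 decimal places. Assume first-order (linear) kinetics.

0.632 mg/L

k = ln2 / t½ = 0.693147 / 37.2 = 0.01863 h⁻¹
e^(−kτ) = e^(−0.01863 × 68.7) = 0.2781
Accumulation ratio R = 1 / (1 − e^(−kτ)) = 1 / (1 − 0.2781) = 1.385
Steady-state trough = C₀ × R × e^(−kτ) = 1.64 × 1.385 × 0.2781 = 0.6317 mg/L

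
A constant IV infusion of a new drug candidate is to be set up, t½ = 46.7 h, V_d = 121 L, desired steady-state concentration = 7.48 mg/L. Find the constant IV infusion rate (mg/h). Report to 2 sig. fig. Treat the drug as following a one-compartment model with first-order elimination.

k = ln2 / t½ = 0.693147 / 46.7 = 0.01484 h⁻¹
CL = k × Vd = 0.01484 × 121 = 1.796 L/h
At steady state, infusion rate R₀ = Css × CL = 7.48 × 1.796 = 13.43 mg/h

13 mg/h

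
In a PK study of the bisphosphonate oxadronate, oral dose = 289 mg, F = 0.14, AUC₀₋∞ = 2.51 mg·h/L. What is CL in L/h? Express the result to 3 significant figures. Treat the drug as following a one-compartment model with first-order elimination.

CL = F·Dose / AUC = 0.14 × 289 / 2.51 = 16.12 L/h

16.1 L/h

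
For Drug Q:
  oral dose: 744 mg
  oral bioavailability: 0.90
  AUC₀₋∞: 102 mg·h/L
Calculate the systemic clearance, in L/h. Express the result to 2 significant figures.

CL = F·Dose / AUC = 0.90 × 744 / 102 = 6.565 L/h

6.6 L/h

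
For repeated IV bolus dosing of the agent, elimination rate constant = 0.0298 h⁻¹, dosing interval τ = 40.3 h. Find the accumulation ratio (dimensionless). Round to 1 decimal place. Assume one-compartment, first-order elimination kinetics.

e^(−kτ) = e^(−0.02980 × 40.3) = 0.3009
Accumulation ratio R = 1 / (1 − e^(−kτ)) = 1 / (1 − 0.3009) = 1.430

1.4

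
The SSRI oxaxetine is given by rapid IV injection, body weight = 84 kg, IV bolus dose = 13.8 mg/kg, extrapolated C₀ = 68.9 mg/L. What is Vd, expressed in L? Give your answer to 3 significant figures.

16.8 L

Dose = 13.8 × 84 = 1159 mg
Vd = Dose / C₀ = 1159 / 68.9 = 16.82 L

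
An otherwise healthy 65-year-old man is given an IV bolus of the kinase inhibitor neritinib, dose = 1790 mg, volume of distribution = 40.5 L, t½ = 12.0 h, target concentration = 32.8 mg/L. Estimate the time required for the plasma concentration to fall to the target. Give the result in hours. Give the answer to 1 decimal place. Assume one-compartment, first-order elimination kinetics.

5.2 h

C₀ = Dose / Vd = 1790 / 40.5 = 44.20 mg/L
k = ln2 / t½ = 0.693147 / 12.0 = 0.05776 h⁻¹
t = ln(C₀ / C) / k = ln(44.20 / 32.8) / 0.05776
  = ln(1.348) / 0.05776 = 0.2986 / 0.05776 = 5.170 h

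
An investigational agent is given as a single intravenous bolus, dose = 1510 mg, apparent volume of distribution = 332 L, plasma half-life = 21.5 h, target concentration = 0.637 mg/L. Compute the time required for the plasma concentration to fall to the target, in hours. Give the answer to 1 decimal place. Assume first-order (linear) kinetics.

61.0 h

C₀ = Dose / Vd = 1510 / 332 = 4.548 mg/L
k = ln2 / t½ = 0.693147 / 21.5 = 0.03224 h⁻¹
t = ln(C₀ / C) / k = ln(4.548 / 0.637) / 0.03224
  = ln(7.140) / 0.03224 = 1.966 / 0.03224 = 60.98 h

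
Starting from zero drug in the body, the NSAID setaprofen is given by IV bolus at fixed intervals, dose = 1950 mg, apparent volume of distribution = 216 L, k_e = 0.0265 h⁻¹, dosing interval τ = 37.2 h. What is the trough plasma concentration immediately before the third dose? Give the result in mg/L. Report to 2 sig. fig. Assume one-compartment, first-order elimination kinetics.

4.6 mg/L

C₀ per dose = Dose / Vd = 1950 / 216 = 9.028 mg/L
Fraction remaining after one interval: r = e^(−kτ) = e^(−0.02650 × 37.2) = 0.3731
Before dose 3, 2 doses have been given (aged 1τ, 2τ).
C_trough = C₀ × (r + r²) = 9.028 × (0.3731 + 0.1392) = 4.625 mg/L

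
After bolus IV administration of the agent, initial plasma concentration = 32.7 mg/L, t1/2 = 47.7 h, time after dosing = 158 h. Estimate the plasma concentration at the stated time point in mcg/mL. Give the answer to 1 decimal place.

3.3 mcg/mL

k = ln2 / t½ = 0.693147 / 47.7 = 0.01453 h⁻¹
C = C₀ · e^(−k·t) = 32.70 × e^(−0.01453 × 158)
  = 32.70 × 0.1007 = 3.293 mg/L
(3.293 mg/L = 3.293 mcg/mL)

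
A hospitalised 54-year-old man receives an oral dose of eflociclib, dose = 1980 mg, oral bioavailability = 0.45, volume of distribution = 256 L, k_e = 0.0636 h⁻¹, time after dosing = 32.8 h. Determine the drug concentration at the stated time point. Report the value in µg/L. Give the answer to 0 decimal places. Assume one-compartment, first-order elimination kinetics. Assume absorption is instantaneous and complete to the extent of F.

Amount reaching circulation = F × Dose = 0.45 × 1980 = 891.0 mg
C₀ = F·Dose / Vd = 891.0 / 256 = 3.480 mg/L
C = C₀ · e^(−k·t) = 3.480 × e^(−0.06360 × 32.8)
  = 3.480 × 0.1242 = 0.4322 mg/L
Convert: 0.4322 mg/L × 1000 = 432.2 µg/L

432 µg/L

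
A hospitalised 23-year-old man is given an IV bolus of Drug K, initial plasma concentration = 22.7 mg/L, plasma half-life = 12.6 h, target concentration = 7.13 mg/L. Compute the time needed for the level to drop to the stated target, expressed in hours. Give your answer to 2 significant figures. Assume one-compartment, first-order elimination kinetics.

21 h

k = ln2 / t½ = 0.693147 / 12.6 = 0.05501 h⁻¹
t = ln(C₀ / C) / k = ln(22.70 / 7.13) / 0.05501
  = ln(3.184) / 0.05501 = 1.158 / 0.05501 = 21.05 h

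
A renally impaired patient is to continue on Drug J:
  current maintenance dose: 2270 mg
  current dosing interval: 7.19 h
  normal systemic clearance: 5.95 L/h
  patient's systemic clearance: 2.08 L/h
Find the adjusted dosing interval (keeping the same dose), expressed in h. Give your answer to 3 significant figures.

20.6 h

To keep the same average steady-state level, dosing rate must scale with clearance.
CL ratio = 2.08 / 5.95 = 0.3496
New interval (same dose) = 7.19 / 0.3496 = 20.57 h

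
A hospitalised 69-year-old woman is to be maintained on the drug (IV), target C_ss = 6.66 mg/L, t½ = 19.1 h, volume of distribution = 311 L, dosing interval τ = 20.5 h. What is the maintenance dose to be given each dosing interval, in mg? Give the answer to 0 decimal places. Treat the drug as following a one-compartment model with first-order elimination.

1541 mg

k = ln2 / t½ = 0.693147 / 19.1 = 0.03629 h⁻¹
CL = k × Vd = 0.03629 × 311 = 11.29 L/h
At steady state, Dose/τ = Css × CL.
Dose = Css × CL × τ = 6.66 × 11.29 × 20.5 = 1541 mg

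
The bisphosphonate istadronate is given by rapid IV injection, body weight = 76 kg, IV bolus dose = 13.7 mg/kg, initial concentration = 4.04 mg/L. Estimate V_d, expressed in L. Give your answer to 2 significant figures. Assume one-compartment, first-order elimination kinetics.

260 L

Dose = 13.7 × 76 = 1041 mg
Vd = Dose / C₀ = 1041 / 4.04 = 257.7 L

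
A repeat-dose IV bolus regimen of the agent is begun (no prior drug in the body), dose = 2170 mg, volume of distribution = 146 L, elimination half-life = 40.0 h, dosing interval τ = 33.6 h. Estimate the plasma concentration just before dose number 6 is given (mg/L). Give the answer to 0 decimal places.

18 mg/L

C₀ per dose = Dose / Vd = 2170 / 146 = 14.86 mg/L
k = ln2 / t½ = 0.693147 / 40.0 = 0.01733 h⁻¹
Fraction remaining after one interval: r = e^(−kτ) = e^(−0.01733 × 33.6) = 0.5586
Before dose 6, 5 doses have been given (aged 1τ, 2τ, 3τ, 4τ, 5τ).
C_trough = C₀ × (r + r² + … + r^5) = C₀ × r(1−r^5)/(1−r)
        = 14.86 × 0.5586 × (1 − 0.05439) / (1 − 0.5586) = 17.78 mg/L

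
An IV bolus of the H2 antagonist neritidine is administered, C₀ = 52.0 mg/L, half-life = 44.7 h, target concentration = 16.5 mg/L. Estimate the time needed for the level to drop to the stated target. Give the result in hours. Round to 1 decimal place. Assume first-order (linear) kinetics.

k = ln2 / t½ = 0.693147 / 44.7 = 0.01551 h⁻¹
t = ln(C₀ / C) / k = ln(52.00 / 16.5) / 0.01551
  = ln(3.152) / 0.01551 = 1.148 / 0.01551 = 74.02 h

74.0 h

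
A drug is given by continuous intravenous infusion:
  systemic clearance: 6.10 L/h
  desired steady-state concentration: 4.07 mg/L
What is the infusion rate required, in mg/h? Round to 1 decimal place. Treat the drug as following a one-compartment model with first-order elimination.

24.8 mg/h

At steady state, infusion rate R₀ = Css × CL = 4.07 × 6.100 = 24.83 mg/h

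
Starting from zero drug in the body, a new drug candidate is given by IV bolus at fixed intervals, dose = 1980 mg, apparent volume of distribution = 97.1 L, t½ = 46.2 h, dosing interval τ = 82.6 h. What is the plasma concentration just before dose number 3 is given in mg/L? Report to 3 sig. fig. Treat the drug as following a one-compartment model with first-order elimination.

7.62 mg/L

C₀ per dose = Dose / Vd = 1980 / 97.1 = 20.39 mg/L
k = ln2 / t½ = 0.693147 / 46.2 = 0.01500 h⁻¹
Fraction remaining after one interval: r = e^(−kτ) = e^(−0.01500 × 82.6) = 0.2897
Before dose 3, 2 doses have been given (aged 1τ, 2τ).
C_trough = C₀ × (r + r²) = 20.39 × (0.2897 + 0.08393) = 7.618 mg/L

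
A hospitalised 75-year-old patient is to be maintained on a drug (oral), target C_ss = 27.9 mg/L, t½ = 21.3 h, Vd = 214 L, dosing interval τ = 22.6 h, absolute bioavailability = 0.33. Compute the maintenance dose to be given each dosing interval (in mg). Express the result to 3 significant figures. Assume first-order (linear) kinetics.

13300 mg

k = ln2 / t½ = 0.693147 / 21.3 = 0.03254 h⁻¹
CL = k × Vd = 0.03254 × 214 = 6.964 L/h
At steady state, F × (Dose/τ) = Css × CL.
Dose = Css × CL × τ / F = 27.9 × 6.964 × 22.6 / 0.33 = 13310 mg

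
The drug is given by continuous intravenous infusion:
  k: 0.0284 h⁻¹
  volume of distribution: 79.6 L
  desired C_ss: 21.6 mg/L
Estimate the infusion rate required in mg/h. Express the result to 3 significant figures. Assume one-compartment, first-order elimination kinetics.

48.8 mg/h

CL = k × Vd = 0.02840 × 79.6 = 2.261 L/h
At steady state, infusion rate R₀ = Css × CL = 21.6 × 2.261 = 48.84 mg/h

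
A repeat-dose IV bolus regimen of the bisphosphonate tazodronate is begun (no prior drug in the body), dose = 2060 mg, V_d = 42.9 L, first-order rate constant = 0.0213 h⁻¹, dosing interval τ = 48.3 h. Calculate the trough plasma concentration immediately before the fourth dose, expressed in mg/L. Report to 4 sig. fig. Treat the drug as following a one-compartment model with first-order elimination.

25.49 mg/L

C₀ per dose = Dose / Vd = 2060 / 42.9 = 48.02 mg/L
Fraction remaining after one interval: r = e^(−kτ) = e^(−0.02130 × 48.3) = 0.3574
Before dose 4, 3 doses have been given (aged 1τ, 2τ, 3τ).
C_trough = C₀ × (r + r² + … + r^3) = C₀ × r(1−r^3)/(1−r)
        = 48.02 × 0.3574 × (1 − 0.04565) / (1 − 0.3574) = 25.49 mg/L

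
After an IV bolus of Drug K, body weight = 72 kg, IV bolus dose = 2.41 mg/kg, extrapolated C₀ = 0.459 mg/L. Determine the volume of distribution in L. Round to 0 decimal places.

Dose = 2.41 × 72 = 173.5 mg
Vd = Dose / C₀ = 173.5 / 0.459 = 378.0 L

378 L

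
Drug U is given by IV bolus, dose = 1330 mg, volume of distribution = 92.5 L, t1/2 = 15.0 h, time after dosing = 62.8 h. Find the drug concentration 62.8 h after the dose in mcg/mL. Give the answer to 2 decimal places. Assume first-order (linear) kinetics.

C₀ = Dose / Vd = 1330 / 92.5 = 14.38 mg/L
k = ln2 / t½ = 0.693147 / 15.0 = 0.04621 h⁻¹
C = C₀ · e^(−k·t) = 14.38 × e^(−0.04621 × 62.8)
  = 14.38 × 0.05491 = 0.7896 mg/L
(0.7896 mg/L = 0.7896 mcg/mL)

0.79 mcg/mL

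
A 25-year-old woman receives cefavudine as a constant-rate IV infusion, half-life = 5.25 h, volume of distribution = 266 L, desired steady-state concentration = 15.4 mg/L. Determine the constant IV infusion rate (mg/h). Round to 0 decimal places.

541 mg/h

k = ln2 / t½ = 0.693147 / 5.25 = 0.1320 h⁻¹
CL = k × Vd = 0.1320 × 266 = 35.11 L/h
At steady state, infusion rate R₀ = Css × CL = 15.4 × 35.11 = 540.7 mg/h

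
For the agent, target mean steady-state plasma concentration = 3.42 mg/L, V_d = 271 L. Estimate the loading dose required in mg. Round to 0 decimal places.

LD = Css × Vd = 3.42 × 271 = 926.8 mg

927 mg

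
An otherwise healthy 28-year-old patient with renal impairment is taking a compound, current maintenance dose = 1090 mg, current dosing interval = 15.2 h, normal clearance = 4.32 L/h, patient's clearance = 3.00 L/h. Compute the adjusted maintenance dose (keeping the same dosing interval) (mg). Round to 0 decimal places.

To keep the same average steady-state level, dosing rate must scale with clearance.
CL ratio = 3.00 / 4.32 = 0.6944
New dose (same interval) = 1090 × 0.6944 = 756.9 mg

757 mg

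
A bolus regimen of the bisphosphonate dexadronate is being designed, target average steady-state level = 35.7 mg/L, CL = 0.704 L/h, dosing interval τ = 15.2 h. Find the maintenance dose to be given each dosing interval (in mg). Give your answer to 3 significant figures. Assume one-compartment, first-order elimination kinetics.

382 mg

At steady state, Dose/τ = Css × CL.
Dose = Css × CL × τ = 35.7 × 0.7040 × 15.2 = 382.0 mg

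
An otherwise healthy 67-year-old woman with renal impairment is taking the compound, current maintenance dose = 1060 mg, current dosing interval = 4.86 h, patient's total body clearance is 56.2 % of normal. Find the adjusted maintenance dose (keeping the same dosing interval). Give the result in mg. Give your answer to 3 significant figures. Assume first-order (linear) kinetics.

To keep the same average steady-state level, dosing rate must scale with clearance.
CL ratio = 56.2 / 100 = 0.5620
New dose (same interval) = 1060 × 0.5620 = 595.7 mg

596 mg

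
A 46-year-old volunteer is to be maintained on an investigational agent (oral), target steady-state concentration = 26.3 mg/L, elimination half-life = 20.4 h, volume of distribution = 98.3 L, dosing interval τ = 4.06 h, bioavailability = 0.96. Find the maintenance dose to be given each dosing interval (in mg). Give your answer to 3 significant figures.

k = ln2 / t½ = 0.693147 / 20.4 = 0.03398 h⁻¹
CL = k × Vd = 0.03398 × 98.3 = 3.340 L/h
At steady state, F × (Dose/τ) = Css × CL.
Dose = Css × CL × τ / F = 26.3 × 3.340 × 4.06 / 0.96 = 371.5 mg

372 mg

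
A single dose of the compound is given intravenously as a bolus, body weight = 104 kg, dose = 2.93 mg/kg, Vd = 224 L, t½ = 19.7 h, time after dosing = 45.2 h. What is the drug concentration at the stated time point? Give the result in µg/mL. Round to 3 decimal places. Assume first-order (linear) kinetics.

Total dose = 2.93 × 104 = 304.7 mg
C₀ = Dose / Vd = 304.7 / 224 = 1.360 mg/L
k = ln2 / t½ = 0.693147 / 19.7 = 0.03519 h⁻¹
C = C₀ · e^(−k·t) = 1.360 × e^(−0.03519 × 45.2)
  = 1.360 × 0.2038 = 0.2772 mg/L
(0.2772 mg/L = 0.2772 µg/mL)

0.277 µg/mL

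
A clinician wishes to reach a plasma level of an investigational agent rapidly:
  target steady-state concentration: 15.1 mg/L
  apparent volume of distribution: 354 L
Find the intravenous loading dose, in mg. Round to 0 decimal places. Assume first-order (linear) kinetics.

5345 mg

LD = Css × Vd = 15.1 × 354 = 5345 mg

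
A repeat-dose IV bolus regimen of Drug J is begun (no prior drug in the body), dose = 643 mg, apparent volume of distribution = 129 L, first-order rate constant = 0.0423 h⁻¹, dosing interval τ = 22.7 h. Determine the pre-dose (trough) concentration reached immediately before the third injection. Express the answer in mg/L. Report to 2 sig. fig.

C₀ per dose = Dose / Vd = 643 / 129 = 4.984 mg/L
Fraction remaining after one interval: r = e^(−kτ) = e^(−0.04230 × 22.7) = 0.3828
Before dose 3, 2 doses have been given (aged 1τ, 2τ).
C_trough = C₀ × (r + r²) = 4.984 × (0.3828 + 0.1465) = 2.638 mg/L

2.6 mg/L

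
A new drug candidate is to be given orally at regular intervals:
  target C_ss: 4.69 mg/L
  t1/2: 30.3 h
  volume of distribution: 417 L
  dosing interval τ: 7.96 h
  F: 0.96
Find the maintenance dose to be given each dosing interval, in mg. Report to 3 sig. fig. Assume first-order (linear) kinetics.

371 mg

k = ln2 / t½ = 0.693147 / 30.3 = 0.02288 h⁻¹
CL = k × Vd = 0.02288 × 417 = 9.541 L/h
At steady state, F × (Dose/τ) = Css × CL.
Dose = Css × CL × τ / F = 4.69 × 9.541 × 7.96 / 0.96 = 371.0 mg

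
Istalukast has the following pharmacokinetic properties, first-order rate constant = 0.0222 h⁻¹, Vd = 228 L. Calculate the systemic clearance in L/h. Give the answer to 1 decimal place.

CL = k × Vd = 0.0222 × 228 = 5.062 L/h

5.1 L/h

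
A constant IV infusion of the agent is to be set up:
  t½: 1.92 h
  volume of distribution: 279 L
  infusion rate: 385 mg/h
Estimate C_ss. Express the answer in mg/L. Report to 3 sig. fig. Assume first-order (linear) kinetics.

k = ln2 / t½ = 0.693147 / 1.92 = 0.3610 h⁻¹
CL = k × Vd = 0.3610 × 279 = 100.7 L/h
At steady state Css = R₀ / CL = 385 / 100.7 = 3.823 mg/L

3.82 mg/L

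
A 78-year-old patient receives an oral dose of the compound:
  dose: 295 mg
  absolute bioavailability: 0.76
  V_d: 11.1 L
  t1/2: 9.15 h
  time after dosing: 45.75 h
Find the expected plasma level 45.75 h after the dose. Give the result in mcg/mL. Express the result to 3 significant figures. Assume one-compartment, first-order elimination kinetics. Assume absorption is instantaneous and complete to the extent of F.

0.631 mcg/mL

Amount reaching circulation = F × Dose = 0.76 × 295.0 = 224.2 mg
C₀ = F·Dose / Vd = 224.2 / 11.1 = 20.20 mg/L
k = ln2 / t½ = 0.693147 / 9.15 = 0.07575 h⁻¹
t / t½ = 45.75 / 9.15 = 5 half-lives
C = C₀ × (1/2)^5 = 20.20 × 0.03125 = 0.6313 mg/L
(0.6313 mg/L = 0.6313 mcg/mL)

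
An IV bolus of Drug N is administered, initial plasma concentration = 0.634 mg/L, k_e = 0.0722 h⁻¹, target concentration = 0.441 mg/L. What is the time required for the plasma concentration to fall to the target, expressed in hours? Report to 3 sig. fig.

5.03 h

t = ln(C₀ / C) / k = ln(0.6340 / 0.441) / 0.07220
  = ln(1.438) / 0.07220 = 0.3633 / 0.07220 = 5.032 h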